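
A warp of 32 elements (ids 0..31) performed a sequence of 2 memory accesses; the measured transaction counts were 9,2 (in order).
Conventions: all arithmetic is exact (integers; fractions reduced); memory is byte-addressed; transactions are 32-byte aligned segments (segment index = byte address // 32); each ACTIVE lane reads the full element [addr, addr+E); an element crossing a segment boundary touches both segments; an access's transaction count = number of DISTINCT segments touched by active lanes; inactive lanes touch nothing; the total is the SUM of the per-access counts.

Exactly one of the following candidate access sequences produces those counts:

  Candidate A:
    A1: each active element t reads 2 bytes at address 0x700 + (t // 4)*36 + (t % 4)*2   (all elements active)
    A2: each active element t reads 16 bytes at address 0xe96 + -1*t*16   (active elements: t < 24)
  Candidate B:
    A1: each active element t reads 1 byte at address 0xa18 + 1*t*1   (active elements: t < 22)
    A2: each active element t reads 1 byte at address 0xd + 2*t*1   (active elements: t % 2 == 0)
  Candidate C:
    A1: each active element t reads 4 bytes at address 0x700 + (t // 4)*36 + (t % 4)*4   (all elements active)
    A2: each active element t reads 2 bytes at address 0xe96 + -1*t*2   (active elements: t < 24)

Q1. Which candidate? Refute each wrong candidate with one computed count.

A: A2 gives 13 transactions, not 2
B: A1 gives 2 transactions, not 9
C: all counts match (9,2)

Answer: C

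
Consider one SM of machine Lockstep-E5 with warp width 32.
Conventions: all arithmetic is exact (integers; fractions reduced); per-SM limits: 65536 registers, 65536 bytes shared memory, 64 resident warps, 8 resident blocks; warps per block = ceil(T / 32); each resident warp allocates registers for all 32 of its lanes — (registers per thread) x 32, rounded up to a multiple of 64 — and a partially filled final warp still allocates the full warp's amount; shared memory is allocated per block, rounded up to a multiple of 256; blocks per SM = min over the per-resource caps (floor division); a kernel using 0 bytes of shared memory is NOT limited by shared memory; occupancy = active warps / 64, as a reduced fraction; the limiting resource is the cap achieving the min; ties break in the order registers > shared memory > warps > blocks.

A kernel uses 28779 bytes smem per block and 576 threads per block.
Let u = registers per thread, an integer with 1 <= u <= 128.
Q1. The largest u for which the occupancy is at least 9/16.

Answer: u = 56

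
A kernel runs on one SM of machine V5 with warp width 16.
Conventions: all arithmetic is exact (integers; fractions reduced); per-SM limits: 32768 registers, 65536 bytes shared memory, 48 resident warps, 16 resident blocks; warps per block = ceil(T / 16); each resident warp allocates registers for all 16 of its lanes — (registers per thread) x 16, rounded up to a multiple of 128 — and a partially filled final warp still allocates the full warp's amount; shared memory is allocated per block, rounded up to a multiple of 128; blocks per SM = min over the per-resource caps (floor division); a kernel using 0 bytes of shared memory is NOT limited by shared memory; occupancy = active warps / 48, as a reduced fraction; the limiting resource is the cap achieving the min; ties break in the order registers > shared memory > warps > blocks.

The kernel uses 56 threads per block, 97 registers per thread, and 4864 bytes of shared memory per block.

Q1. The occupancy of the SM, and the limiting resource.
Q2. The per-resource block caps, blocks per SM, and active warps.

Answer: occupancy 1/3, limited by registers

registers: 4 blocks
shared memory: 13 blocks
warps: 12 blocks
blocks: 16 blocks

Answer: 4 blocks, 16 active warps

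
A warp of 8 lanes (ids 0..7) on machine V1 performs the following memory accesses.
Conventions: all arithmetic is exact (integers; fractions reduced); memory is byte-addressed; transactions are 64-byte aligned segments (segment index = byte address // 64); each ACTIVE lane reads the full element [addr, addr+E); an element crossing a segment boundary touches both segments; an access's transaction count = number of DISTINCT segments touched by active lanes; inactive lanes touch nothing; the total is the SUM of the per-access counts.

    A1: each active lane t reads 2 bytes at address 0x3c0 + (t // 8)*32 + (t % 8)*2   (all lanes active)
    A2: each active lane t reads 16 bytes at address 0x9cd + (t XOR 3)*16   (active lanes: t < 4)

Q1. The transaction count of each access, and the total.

A1: 1 transaction
A2: 2 transactions

Answer: 1,2; total 3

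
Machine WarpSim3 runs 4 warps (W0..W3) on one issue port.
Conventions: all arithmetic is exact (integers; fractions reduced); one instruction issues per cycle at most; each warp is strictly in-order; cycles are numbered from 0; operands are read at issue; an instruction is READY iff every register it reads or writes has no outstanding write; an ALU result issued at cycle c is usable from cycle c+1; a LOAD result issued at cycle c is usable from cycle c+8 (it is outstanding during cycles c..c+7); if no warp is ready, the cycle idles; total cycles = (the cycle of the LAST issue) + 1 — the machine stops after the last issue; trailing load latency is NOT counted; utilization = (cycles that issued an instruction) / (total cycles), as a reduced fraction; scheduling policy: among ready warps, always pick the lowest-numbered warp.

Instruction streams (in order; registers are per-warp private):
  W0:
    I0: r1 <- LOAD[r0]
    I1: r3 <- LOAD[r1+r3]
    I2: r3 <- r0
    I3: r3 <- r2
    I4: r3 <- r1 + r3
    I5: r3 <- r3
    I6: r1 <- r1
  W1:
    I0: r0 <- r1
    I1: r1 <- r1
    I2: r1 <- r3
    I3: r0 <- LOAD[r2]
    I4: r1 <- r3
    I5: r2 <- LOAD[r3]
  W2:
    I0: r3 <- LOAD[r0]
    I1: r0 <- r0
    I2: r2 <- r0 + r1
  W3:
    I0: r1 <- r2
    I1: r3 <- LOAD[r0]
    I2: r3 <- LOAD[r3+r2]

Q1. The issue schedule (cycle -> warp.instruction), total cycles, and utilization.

cycle 0: W0.I0
cycle 1: W1.I0
cycle 2: W1.I1
cycle 3: W1.I2
cycle 4: W1.I3
cycle 5: W1.I4
cycle 6: W1.I5
cycle 7: W2.I0
cycle 8: W0.I1
cycle 9: W2.I1
cycle 10: W2.I2
cycle 11: W3.I0
cycle 12: W3.I1
cycle 13: idle
cycle 14: idle
cycle 15: idle
cycle 16: W0.I2
cycle 17: W0.I3
cycle 18: W0.I4
cycle 19: W0.I5
cycle 20: W0.I6
cycle 21: W3.I2

Answer: 22 cycles, utilization 19/22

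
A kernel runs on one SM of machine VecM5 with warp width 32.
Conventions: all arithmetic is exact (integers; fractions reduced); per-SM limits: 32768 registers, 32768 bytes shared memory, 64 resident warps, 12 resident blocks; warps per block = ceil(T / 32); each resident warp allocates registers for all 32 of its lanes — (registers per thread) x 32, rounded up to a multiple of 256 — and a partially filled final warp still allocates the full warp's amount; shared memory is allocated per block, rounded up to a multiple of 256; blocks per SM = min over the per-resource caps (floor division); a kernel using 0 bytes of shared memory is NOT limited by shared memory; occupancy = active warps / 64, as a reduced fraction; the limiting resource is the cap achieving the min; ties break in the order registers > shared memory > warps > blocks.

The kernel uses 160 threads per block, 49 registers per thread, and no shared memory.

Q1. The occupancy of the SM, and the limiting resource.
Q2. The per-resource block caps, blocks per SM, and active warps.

Answer: occupancy 15/64, limited by registers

registers: 3 blocks
shared memory: no limit (kernel uses none)
warps: 12 blocks
blocks: 12 blocks

Answer: 3 blocks, 15 active warps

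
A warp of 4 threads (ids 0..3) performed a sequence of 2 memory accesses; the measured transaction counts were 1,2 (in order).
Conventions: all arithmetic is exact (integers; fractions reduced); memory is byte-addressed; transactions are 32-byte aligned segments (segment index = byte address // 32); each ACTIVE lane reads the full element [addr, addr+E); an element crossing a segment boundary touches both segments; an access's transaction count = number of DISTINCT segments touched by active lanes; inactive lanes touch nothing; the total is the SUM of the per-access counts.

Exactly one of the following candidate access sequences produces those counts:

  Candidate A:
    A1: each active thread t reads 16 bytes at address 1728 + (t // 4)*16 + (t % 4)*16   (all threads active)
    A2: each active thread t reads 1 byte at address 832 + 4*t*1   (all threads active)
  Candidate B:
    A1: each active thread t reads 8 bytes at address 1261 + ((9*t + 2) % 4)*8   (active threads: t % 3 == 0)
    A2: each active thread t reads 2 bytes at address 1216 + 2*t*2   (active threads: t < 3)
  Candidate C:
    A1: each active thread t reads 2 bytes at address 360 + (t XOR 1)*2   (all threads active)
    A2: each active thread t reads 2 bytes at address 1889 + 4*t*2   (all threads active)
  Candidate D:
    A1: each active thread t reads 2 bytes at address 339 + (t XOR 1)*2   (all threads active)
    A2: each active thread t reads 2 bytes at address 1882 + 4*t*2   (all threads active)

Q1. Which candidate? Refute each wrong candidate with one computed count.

A: A1 gives 2 transactions, not 1
B: A1 gives 2 transactions, not 1
C: A2 gives 1 transaction, not 2
D: all counts match (1,2)

Answer: D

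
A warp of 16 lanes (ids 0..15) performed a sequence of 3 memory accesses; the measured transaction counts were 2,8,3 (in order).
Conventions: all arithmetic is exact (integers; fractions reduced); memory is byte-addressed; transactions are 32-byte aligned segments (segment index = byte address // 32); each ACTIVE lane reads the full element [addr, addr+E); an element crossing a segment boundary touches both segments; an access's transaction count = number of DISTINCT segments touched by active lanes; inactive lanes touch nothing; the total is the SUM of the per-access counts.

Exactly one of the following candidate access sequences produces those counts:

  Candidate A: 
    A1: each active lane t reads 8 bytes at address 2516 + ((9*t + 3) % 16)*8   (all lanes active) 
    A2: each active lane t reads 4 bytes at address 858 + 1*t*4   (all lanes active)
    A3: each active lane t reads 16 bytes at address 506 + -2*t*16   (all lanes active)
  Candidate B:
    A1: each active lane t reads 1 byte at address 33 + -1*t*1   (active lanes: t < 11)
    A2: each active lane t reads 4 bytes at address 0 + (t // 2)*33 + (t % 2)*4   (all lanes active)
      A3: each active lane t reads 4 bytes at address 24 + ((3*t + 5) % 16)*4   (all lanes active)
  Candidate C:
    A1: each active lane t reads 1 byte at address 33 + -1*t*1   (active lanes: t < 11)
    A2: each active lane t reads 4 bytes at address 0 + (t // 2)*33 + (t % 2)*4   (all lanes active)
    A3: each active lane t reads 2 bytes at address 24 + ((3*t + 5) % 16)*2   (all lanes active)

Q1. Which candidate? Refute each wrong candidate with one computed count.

A: A1 gives 5 transactions, not 2
C: A3 gives 2 transactions, not 3
B: all counts match (2,8,3)

Answer: B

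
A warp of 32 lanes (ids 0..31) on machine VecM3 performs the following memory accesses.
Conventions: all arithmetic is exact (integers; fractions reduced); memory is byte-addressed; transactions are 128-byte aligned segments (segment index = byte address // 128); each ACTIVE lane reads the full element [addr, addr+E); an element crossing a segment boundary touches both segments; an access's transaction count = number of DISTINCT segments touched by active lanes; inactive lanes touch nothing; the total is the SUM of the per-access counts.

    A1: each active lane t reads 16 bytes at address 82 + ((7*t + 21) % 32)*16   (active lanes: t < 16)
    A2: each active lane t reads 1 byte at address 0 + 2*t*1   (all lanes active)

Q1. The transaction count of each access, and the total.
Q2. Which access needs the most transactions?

A1: 5 transactions
A2: 1 transaction

Answer: 5,1; total 6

Answer: A1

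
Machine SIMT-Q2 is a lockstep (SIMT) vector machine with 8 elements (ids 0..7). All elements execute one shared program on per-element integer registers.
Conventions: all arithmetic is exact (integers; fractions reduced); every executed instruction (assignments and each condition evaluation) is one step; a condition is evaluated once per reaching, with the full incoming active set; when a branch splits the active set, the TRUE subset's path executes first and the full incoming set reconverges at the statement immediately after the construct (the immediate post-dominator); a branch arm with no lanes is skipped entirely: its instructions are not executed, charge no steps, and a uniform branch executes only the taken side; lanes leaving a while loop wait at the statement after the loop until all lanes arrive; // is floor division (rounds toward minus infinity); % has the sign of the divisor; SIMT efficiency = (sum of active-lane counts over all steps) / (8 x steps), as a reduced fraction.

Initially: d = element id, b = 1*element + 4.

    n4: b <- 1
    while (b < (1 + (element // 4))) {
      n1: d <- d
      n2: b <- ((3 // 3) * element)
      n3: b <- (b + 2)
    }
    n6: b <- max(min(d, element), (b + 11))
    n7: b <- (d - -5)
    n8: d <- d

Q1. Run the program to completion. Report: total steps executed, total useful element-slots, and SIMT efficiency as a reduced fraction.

Answer: 9 steps, 56 useful, 7/9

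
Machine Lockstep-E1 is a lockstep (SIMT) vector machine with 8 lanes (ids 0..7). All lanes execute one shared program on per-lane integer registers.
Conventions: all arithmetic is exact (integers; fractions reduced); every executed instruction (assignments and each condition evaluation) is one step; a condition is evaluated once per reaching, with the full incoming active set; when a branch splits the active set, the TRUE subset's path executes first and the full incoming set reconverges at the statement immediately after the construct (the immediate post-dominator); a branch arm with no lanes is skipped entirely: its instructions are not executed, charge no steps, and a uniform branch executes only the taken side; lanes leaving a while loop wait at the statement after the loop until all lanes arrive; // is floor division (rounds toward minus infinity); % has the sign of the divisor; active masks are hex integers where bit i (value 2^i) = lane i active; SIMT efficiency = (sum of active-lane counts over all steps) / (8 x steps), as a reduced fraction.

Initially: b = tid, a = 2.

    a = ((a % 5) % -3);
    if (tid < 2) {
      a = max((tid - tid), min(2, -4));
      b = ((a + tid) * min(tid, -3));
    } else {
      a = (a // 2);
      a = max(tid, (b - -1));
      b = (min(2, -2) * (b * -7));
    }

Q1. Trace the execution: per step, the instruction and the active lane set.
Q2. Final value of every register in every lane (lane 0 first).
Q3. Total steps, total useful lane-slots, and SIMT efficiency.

step 0: a <- ((a % 5) % -3)          0xff
step 1: eval (tid < 2)               0xff
step 2: a <- max((tid - tid), min(2, -4)) 0x03
step 3: b <- ((a + tid) * min(tid, -3)) 0x03
step 4: a <- (a // 2)                0xfc
step 5: a <- max(tid, (b - -1))      0xfc
step 6: b <- (min(2, -2) * (b * -7)) 0xfc

Answer: 7 steps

b: 0,-3,28,42,56,70,84,98
a: 0,0,3,4,5,6,7,8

steps = 7; useful = 38; efficiency = 38/56 = 19/28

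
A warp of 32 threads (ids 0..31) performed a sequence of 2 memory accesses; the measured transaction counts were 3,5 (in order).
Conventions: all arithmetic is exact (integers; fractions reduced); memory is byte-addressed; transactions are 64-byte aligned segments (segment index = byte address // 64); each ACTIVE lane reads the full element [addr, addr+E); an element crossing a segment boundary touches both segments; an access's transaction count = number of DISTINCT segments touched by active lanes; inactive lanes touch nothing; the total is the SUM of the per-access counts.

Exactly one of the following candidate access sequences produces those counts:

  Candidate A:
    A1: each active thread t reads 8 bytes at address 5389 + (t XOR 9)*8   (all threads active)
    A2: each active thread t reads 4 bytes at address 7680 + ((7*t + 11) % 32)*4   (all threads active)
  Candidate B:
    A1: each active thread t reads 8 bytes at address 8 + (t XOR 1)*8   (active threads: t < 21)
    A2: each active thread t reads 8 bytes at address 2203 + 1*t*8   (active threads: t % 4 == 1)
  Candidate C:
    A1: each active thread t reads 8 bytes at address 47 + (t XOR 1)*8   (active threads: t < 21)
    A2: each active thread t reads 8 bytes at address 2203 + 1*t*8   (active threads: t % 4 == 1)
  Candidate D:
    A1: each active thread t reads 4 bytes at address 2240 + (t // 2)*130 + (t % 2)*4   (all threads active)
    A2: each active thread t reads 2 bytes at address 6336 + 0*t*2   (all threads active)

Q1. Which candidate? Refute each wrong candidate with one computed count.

A: A1 gives 5 transactions, not 3
C: A1 gives 4 transactions, not 3
D: A1 gives 16 transactions, not 3
B: all counts match (3,5)

Answer: B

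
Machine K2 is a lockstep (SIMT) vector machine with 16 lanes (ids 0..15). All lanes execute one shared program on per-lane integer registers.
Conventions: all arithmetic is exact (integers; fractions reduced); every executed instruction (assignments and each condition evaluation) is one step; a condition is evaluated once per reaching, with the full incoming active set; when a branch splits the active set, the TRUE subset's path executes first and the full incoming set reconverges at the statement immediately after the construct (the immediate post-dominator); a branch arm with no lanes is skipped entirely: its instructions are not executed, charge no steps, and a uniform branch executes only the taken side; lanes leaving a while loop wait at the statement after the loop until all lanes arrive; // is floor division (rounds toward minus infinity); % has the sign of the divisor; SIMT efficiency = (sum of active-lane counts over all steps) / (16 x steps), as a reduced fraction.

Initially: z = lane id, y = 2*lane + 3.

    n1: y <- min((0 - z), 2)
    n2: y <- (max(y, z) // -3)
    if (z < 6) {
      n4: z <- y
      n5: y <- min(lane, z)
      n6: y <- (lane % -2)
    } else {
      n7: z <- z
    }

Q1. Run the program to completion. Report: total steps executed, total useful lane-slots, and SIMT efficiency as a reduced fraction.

Answer: 7 steps, 76 useful, 19/28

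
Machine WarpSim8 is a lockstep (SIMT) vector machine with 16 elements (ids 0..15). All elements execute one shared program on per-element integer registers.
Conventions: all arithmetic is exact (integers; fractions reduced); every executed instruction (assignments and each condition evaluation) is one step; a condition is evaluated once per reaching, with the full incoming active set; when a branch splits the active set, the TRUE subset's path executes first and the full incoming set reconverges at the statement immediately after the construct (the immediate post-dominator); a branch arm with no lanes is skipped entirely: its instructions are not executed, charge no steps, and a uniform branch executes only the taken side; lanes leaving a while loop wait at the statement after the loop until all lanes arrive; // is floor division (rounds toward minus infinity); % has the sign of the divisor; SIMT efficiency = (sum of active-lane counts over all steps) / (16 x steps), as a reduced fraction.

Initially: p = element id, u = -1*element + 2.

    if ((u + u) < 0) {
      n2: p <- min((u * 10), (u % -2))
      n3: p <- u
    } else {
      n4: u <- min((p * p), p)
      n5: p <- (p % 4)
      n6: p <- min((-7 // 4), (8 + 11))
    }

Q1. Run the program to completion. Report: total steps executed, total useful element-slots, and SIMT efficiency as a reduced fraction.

Answer: 6 steps, 51 useful, 17/32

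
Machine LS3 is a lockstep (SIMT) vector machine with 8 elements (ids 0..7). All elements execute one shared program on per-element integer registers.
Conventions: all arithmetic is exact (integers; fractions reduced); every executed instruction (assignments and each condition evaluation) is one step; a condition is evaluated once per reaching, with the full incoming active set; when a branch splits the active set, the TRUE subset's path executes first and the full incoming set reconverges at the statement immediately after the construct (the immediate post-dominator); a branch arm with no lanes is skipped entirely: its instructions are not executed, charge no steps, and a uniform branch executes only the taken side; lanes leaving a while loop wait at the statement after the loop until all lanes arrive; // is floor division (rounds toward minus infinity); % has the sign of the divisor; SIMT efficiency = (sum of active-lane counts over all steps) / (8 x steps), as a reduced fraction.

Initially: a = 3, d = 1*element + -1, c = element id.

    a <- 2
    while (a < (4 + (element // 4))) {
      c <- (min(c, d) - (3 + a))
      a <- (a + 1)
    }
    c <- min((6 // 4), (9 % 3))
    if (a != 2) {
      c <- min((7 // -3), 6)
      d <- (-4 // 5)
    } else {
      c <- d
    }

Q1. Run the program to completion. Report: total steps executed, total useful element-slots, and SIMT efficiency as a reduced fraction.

Answer: 15 steps, 108 useful, 9/10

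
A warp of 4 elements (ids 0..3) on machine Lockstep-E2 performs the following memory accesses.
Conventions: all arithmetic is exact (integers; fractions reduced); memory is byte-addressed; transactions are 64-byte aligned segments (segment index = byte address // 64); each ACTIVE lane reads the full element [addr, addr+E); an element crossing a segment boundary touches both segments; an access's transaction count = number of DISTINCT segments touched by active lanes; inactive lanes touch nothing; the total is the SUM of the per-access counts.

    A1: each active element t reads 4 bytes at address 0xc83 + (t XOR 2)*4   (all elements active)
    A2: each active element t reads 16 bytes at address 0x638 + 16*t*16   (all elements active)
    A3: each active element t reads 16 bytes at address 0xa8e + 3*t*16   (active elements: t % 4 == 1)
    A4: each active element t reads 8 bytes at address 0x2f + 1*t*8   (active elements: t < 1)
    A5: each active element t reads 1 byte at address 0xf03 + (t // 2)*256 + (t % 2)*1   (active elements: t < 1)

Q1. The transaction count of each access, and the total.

A1: 1 transaction
A2: 8 transactions
A3: 2 transactions
A4: 1 transaction
A5: 1 transaction

Answer: 1,8,2,1,1; total 13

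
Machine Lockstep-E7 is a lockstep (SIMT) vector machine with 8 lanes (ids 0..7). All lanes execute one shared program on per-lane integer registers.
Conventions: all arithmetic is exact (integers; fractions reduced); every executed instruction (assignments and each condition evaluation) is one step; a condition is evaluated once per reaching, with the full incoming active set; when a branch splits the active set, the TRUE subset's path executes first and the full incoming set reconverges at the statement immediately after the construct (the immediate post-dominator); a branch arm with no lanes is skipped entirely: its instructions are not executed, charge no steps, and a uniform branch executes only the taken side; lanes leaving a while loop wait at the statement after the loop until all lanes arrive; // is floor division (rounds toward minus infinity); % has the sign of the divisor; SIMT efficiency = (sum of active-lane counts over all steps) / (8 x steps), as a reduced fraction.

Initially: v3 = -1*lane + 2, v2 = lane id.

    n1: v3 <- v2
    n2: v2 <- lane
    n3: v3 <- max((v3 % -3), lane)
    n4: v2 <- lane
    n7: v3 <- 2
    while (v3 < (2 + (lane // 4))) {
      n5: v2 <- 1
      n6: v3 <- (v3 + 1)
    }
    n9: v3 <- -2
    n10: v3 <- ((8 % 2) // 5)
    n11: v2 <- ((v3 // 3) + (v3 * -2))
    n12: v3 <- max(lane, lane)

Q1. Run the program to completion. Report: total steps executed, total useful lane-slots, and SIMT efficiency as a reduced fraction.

Answer: 13 steps, 92 useful, 23/26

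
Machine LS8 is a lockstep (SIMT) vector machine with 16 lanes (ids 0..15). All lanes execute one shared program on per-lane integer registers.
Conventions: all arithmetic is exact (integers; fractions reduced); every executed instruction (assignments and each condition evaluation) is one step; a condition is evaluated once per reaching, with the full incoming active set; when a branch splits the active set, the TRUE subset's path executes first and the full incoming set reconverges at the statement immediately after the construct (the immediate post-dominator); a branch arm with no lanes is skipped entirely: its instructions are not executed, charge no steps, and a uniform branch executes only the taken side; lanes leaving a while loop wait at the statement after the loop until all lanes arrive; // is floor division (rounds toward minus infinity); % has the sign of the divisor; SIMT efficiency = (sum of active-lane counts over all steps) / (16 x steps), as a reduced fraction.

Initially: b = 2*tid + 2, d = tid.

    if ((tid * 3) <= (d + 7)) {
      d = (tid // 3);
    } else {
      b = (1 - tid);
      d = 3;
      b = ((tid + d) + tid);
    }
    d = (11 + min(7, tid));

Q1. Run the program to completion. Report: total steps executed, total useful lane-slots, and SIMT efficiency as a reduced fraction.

Answer: 6 steps, 72 useful, 3/4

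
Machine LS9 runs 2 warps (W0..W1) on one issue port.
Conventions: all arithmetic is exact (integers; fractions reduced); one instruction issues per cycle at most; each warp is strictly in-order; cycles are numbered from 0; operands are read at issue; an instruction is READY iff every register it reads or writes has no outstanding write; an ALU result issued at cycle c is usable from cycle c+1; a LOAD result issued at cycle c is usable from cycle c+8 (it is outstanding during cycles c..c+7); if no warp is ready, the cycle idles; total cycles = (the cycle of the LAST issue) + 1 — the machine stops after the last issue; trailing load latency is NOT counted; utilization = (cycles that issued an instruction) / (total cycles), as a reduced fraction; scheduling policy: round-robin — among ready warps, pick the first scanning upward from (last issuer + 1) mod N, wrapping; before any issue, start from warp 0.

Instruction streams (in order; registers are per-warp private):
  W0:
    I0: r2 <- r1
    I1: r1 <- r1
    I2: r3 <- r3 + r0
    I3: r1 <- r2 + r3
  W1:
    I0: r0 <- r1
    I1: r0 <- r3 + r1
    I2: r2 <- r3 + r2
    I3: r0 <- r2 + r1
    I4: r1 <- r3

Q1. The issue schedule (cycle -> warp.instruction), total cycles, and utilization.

cycle 0: W0.I0
cycle 1: W1.I0
cycle 2: W0.I1
cycle 3: W1.I1
cycle 4: W0.I2
cycle 5: W1.I2
cycle 6: W0.I3
cycle 7: W1.I3
cycle 8: W1.I4

Answer: 9 cycles, utilization 1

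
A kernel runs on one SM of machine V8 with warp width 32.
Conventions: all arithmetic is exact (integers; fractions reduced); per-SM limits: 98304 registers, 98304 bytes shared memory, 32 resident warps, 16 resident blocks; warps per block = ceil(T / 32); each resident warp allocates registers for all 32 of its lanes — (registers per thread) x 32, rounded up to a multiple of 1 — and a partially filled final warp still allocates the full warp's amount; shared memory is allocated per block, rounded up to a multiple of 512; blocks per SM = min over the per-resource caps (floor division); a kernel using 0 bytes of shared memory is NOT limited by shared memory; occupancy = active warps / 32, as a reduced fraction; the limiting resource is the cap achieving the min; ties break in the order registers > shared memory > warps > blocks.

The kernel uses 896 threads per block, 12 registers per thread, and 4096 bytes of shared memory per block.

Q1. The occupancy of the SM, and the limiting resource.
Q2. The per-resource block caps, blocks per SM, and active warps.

Answer: occupancy 7/8, limited by warps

registers: 9 blocks
shared memory: 24 blocks
warps: 1 block
blocks: 16 blocks

Answer: 1 block, 28 active warps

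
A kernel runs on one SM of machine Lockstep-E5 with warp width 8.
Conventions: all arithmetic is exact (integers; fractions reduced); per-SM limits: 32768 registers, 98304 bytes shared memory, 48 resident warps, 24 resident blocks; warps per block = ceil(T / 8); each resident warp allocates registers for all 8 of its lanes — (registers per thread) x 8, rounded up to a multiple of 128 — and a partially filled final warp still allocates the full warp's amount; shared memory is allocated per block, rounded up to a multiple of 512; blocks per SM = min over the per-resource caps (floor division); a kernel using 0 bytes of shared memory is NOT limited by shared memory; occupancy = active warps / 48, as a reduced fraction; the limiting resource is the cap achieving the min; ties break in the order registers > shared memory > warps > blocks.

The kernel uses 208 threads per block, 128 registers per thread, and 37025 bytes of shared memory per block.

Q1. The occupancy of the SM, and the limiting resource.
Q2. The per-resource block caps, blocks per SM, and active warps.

Answer: occupancy 13/24, limited by registers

registers: 1 block
shared memory: 2 blocks
warps: 1 block
blocks: 24 blocks

Answer: 1 block, 26 active warps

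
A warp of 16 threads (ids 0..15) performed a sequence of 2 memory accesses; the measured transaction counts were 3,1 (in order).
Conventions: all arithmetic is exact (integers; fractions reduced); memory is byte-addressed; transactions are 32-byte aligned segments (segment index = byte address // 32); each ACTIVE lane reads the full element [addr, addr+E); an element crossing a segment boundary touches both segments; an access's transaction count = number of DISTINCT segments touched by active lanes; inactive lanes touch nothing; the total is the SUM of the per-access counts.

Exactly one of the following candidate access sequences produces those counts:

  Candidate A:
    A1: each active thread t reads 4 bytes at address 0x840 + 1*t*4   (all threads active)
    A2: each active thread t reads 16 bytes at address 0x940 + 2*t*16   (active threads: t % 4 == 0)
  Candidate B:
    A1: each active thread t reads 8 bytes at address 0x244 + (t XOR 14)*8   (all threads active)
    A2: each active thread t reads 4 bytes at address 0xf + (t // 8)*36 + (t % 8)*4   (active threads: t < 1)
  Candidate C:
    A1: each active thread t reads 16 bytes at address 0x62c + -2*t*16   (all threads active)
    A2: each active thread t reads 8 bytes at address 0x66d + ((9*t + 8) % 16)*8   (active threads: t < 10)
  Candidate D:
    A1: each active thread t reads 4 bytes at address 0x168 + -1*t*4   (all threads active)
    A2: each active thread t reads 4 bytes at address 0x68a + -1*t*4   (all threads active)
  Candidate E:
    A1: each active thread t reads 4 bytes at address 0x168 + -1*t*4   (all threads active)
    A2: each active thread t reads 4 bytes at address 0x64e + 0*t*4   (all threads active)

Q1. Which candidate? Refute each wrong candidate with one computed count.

A: A1 gives 2 transactions, not 3
B: A1 gives 5 transactions, not 3
C: A1 gives 16 transactions, not 3
D: A2 gives 3 transactions, not 1
E: all counts match (3,1)

Answer: E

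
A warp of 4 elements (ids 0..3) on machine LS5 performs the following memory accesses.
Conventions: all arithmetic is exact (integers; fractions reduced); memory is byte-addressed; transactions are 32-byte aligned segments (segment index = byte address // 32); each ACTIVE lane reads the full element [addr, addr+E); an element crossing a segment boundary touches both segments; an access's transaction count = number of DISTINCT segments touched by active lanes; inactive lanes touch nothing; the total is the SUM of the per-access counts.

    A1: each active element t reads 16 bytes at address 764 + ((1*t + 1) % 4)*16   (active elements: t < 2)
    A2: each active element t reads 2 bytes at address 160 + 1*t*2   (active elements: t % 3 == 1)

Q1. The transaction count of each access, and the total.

A1: 2 transactions
A2: 1 transaction

Answer: 2,1; total 3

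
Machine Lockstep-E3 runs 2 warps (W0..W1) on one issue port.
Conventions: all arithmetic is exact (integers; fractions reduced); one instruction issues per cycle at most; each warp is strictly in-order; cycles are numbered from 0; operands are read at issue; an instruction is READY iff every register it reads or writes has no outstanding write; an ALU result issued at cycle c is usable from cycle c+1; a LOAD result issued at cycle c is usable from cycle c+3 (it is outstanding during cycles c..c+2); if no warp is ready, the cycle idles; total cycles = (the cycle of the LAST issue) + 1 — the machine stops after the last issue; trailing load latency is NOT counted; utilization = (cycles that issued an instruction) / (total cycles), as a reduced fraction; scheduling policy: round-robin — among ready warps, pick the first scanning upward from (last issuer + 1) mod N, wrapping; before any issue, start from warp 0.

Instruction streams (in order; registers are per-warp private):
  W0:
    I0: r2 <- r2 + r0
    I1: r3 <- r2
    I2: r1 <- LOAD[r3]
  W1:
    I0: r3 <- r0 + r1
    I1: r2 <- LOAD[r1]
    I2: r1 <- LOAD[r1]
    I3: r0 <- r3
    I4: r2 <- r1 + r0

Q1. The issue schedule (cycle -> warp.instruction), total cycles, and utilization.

cycle 0: W0.I0
cycle 1: W1.I0
cycle 2: W0.I1
cycle 3: W1.I1
cycle 4: W0.I2
cycle 5: W1.I2
cycle 6: W1.I3
cycle 7: idle
cycle 8: W1.I4

Answer: 9 cycles, utilization 8/9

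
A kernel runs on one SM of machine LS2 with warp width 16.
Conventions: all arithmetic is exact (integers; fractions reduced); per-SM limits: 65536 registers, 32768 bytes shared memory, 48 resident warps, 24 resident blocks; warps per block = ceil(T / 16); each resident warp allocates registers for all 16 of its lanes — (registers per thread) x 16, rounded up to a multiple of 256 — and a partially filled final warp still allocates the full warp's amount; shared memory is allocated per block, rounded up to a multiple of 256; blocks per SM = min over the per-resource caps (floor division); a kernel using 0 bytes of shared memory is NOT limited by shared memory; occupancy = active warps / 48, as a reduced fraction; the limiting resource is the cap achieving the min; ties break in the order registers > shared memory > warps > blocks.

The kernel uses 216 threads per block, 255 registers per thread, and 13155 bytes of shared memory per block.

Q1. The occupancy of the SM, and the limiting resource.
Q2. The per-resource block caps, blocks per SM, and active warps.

Answer: occupancy 7/24, limited by registers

registers: 1 block
shared memory: 2 blocks
warps: 3 blocks
blocks: 24 blocks

Answer: 1 block, 14 active warps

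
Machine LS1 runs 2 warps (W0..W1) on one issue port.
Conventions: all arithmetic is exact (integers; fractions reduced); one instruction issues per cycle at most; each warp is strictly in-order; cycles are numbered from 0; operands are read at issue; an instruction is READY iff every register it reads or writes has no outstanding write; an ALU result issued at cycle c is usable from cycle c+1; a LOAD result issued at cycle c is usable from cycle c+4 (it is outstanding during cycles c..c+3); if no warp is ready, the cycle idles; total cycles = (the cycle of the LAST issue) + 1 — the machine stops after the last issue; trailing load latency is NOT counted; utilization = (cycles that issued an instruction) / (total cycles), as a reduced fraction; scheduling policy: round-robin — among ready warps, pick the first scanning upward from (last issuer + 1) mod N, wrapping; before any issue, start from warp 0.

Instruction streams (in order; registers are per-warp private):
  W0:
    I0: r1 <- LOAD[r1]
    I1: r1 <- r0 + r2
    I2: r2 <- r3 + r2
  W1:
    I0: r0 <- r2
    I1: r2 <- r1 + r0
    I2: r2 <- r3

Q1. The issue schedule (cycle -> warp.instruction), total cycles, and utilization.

cycle 0: W0.I0
cycle 1: W1.I0
cycle 2: W1.I1
cycle 3: W1.I2
cycle 4: W0.I1
cycle 5: W0.I2

Answer: 6 cycles, utilization 1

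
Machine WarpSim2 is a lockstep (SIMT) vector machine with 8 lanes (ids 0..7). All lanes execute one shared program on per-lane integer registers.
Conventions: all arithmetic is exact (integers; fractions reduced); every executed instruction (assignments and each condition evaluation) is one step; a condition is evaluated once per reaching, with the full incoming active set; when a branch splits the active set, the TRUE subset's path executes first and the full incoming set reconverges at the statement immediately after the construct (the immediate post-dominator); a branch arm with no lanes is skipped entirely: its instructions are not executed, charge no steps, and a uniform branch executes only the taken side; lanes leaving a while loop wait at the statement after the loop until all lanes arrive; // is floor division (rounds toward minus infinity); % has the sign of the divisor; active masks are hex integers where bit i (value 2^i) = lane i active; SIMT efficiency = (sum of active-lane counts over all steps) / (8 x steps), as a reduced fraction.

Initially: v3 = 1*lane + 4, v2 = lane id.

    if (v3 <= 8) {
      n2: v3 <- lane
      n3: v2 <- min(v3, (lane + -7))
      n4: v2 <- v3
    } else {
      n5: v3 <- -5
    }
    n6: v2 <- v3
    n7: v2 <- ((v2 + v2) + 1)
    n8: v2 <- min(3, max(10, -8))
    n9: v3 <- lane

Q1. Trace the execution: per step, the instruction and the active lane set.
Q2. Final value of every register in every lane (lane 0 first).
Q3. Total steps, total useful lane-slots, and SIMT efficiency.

step 0: eval (v3 <= 8)               0xff
step 1: v3 <- lane                   0x1f
step 2: v2 <- min(v3, (lane + -7))   0x1f
step 3: v2 <- v3                     0x1f
step 4: v3 <- -5                     0xe0
step 5: v2 <- v3                     0xff
step 6: v2 <- ((v2 + v2) + 1)        0xff
step 7: v2 <- min(3, max(10, -8))    0xff
step 8: v3 <- lane                   0xff

Answer: 9 steps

v3: 0,1,2,3,4,5,6,7
v2: 3,3,3,3,3,3,3,3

steps = 9; useful = 58; efficiency = 58/72 = 29/36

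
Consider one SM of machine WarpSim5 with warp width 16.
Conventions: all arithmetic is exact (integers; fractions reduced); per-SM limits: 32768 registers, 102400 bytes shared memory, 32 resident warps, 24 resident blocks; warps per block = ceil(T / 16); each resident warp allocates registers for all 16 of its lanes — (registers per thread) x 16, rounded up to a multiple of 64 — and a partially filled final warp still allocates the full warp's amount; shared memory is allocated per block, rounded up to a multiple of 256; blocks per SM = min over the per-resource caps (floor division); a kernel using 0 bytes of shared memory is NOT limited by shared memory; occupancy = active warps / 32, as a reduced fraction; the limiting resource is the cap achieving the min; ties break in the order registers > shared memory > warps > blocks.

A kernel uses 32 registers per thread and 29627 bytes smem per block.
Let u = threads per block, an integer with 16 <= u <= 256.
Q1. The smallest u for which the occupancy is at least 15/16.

Answer: u = 145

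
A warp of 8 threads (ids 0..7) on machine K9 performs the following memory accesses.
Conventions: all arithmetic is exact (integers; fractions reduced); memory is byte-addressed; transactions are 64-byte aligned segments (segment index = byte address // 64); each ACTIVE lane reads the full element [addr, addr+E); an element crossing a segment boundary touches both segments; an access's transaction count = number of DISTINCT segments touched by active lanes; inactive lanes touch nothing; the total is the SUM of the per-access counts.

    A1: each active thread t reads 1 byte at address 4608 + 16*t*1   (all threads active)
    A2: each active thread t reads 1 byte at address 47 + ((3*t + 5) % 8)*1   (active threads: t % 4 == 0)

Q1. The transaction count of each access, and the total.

A1: 2 transactions
A2: 1 transaction

Answer: 2,1; total 3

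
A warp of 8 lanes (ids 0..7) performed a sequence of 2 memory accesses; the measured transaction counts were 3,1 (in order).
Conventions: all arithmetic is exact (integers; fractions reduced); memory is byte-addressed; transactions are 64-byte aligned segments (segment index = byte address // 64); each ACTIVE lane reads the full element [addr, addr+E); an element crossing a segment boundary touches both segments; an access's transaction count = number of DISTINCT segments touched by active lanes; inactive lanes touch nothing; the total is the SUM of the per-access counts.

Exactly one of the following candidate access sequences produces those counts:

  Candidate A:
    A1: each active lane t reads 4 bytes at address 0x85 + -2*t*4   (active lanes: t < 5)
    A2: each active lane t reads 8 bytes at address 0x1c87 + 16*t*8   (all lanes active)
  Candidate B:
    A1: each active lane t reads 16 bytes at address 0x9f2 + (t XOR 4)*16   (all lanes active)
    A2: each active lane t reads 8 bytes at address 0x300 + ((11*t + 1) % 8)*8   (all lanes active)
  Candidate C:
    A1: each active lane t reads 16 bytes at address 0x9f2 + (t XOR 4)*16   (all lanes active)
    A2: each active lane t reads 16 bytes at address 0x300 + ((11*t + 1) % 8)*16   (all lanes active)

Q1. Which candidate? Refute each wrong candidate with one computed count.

A: A1 gives 2 transactions, not 3
C: A2 gives 2 transactions, not 1
B: all counts match (3,1)

Answer: B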